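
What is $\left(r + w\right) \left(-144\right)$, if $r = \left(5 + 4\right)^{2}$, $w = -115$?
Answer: $4896$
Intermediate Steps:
$r = 81$ ($r = 9^{2} = 81$)
$\left(r + w\right) \left(-144\right) = \left(81 - 115\right) \left(-144\right) = \left(-34\right) \left(-144\right) = 4896$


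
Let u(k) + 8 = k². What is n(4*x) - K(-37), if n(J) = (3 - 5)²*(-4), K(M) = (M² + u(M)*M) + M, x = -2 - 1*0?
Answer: 49009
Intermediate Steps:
u(k) = -8 + k²
x = -2 (x = -2 + 0 = -2)
K(M) = M + M² + M*(-8 + M²) (K(M) = (M² + (-8 + M²)*M) + M = (M² + M*(-8 + M²)) + M = M + M² + M*(-8 + M²))
n(J) = -16 (n(J) = (-2)²*(-4) = 4*(-4) = -16)
n(4*x) - K(-37) = -16 - (-37)*(-7 - 37 + (-37)²) = -16 - (-37)*(-7 - 37 + 1369) = -16 - (-37)*1325 = -16 - 1*(-49025) = -16 + 49025 = 49009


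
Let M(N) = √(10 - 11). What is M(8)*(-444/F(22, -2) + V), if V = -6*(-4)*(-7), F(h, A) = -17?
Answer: -2412*I/17 ≈ -141.88*I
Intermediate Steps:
V = -168 (V = 24*(-7) = -168)
M(N) = I (M(N) = √(-1) = I)
M(8)*(-444/F(22, -2) + V) = I*(-444/(-17) - 168) = I*(-444*(-1/17) - 168) = I*(444/17 - 168) = I*(-2412/17) = -2412*I/17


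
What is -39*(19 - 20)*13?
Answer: 507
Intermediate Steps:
-39*(19 - 20)*13 = -39*(-1)*13 = 39*13 = 507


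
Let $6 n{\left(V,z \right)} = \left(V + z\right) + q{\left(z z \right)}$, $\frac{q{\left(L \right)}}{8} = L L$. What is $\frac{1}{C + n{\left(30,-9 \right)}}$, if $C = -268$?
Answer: $\frac{2}{16967} \approx 0.00011788$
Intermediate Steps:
$q{\left(L \right)} = 8 L^{2}$ ($q{\left(L \right)} = 8 L L = 8 L^{2}$)
$n{\left(V,z \right)} = \frac{V}{6} + \frac{z}{6} + \frac{4 z^{4}}{3}$ ($n{\left(V,z \right)} = \frac{\left(V + z\right) + 8 \left(z z\right)^{2}}{6} = \frac{\left(V + z\right) + 8 \left(z^{2}\right)^{2}}{6} = \frac{\left(V + z\right) + 8 z^{4}}{6} = \frac{V + z + 8 z^{4}}{6} = \frac{V}{6} + \frac{z}{6} + \frac{4 z^{4}}{3}$)
$\frac{1}{C + n{\left(30,-9 \right)}} = \frac{1}{-268 + \left(\frac{1}{6} \cdot 30 + \frac{1}{6} \left(-9\right) + \frac{4 \left(-9\right)^{4}}{3}\right)} = \frac{1}{-268 + \left(5 - \frac{3}{2} + \frac{4}{3} \cdot 6561\right)} = \frac{1}{-268 + \left(5 - \frac{3}{2} + 8748\right)} = \frac{1}{-268 + \frac{17503}{2}} = \frac{1}{\frac{16967}{2}} = \frac{2}{16967}$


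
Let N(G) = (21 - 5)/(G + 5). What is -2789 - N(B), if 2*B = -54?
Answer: -30671/11 ≈ -2788.3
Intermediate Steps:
B = -27 (B = (1/2)*(-54) = -27)
N(G) = 16/(5 + G)
-2789 - N(B) = -2789 - 16/(5 - 27) = -2789 - 16/(-22) = -2789 - 16*(-1)/22 = -2789 - 1*(-8/11) = -2789 + 8/11 = -30671/11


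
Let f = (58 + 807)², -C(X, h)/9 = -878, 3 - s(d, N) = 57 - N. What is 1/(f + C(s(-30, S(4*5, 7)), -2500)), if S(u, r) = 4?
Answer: 1/756127 ≈ 1.3225e-6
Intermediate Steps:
s(d, N) = -54 + N (s(d, N) = 3 - (57 - N) = 3 + (-57 + N) = -54 + N)
C(X, h) = 7902 (C(X, h) = -9*(-878) = 7902)
f = 748225 (f = 865² = 748225)
1/(f + C(s(-30, S(4*5, 7)), -2500)) = 1/(748225 + 7902) = 1/756127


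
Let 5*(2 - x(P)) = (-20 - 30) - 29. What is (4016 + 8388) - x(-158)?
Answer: 61931/5 ≈ 12386.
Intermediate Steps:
x(P) = 89/5 (x(P) = 2 - ((-20 - 30) - 29)/5 = 2 - (-50 - 29)/5 = 2 - ⅕*(-79) = 2 + 79/5 = 89/5)
(4016 + 8388) - x(-158) = (4016 + 8388) - 1*89/5 = 12404 - 89/5 = 61931/5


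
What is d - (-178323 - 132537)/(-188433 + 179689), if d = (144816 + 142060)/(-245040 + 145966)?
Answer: -4163323423/108287882 ≈ -38.447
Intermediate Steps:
d = -143438/49537 (d = 286876/(-99074) = 286876*(-1/99074) = -143438/49537 ≈ -2.8956)
d - (-178323 - 132537)/(-188433 + 179689) = -143438/49537 - (-178323 - 132537)/(-188433 + 179689) = -143438/49537 - (-310860)/(-8744) = -143438/49537 - (-310860)*(-1)/8744 = -143438/49537 - 1*77715/2186 = -143438/49537 - 77715/2186 = -4163323423/108287882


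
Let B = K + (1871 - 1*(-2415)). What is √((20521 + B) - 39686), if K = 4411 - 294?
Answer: I*√10762 ≈ 103.74*I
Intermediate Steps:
K = 4117
B = 8403 (B = 4117 + (1871 - 1*(-2415)) = 4117 + (1871 + 2415) = 4117 + 4286 = 8403)
√((20521 + B) - 39686) = √((20521 + 8403) - 39686) = √(28924 - 39686) = √(-10762) = I*√10762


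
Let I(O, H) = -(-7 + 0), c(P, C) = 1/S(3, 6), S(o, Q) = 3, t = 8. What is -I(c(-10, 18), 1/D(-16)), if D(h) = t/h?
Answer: -7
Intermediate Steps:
D(h) = 8/h
c(P, C) = ⅓ (c(P, C) = 1/3 = ⅓)
I(O, H) = 7 (I(O, H) = -1*(-7) = 7)
-I(c(-10, 18), 1/D(-16)) = -1*7 = -7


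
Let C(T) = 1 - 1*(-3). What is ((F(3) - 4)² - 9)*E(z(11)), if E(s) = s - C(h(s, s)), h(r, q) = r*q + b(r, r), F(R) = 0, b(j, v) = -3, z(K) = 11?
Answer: 49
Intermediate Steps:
h(r, q) = -3 + q*r (h(r, q) = r*q - 3 = q*r - 3 = -3 + q*r)
C(T) = 4 (C(T) = 1 + 3 = 4)
E(s) = -4 + s (E(s) = s - 1*4 = s - 4 = -4 + s)
((F(3) - 4)² - 9)*E(z(11)) = ((0 - 4)² - 9)*(-4 + 11) = ((-4)² - 9)*7 = (16 - 9)*7 = 7*7 = 49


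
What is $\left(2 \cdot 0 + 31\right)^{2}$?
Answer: $961$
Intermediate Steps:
$\left(2 \cdot 0 + 31\right)^{2} = \left(0 + 31\right)^{2} = 31^{2} = 961$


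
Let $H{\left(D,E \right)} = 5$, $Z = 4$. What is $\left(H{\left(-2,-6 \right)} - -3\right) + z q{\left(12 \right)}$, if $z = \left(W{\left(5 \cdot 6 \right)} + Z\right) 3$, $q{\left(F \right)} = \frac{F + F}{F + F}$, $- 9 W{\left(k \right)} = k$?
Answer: $10$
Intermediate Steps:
$W{\left(k \right)} = - \frac{k}{9}$
$q{\left(F \right)} = 1$ ($q{\left(F \right)} = \frac{2 F}{2 F} = 2 F \frac{1}{2 F} = 1$)
$z = 2$ ($z = \left(- \frac{5 \cdot 6}{9} + 4\right) 3 = \left(\left(- \frac{1}{9}\right) 30 + 4\right) 3 = \left(- \frac{10}{3} + 4\right) 3 = \frac{2}{3} \cdot 3 = 2$)
$\left(H{\left(-2,-6 \right)} - -3\right) + z q{\left(12 \right)} = \left(5 - -3\right) + 2 \cdot 1 = \left(5 + 3\right) + 2 = 8 + 2 = 10$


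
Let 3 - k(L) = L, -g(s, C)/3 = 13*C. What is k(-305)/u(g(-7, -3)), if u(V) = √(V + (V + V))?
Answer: 308*√39/117 ≈ 16.440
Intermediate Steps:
g(s, C) = -39*C
u(V) = √3*√V (u(V) = √(V + 2*V) = √(3*V) = √3*√V)
k(L) = 3 - L
k(-305)/u(g(-7, -3)) = (3 - 1*(-305))/((√3*√(-39*(-3)))) = (3 + 305)/((√3*√117)) = 308/((√3*(3*√13))) = 308/((3*√39)) = 308*(√39/117) = 308*√39/117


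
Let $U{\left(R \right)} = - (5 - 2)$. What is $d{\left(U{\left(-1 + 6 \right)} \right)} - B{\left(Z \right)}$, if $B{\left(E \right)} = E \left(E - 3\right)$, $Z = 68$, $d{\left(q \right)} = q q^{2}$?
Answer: $-4447$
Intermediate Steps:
$U{\left(R \right)} = -3$ ($U{\left(R \right)} = \left(-1\right) 3 = -3$)
$d{\left(q \right)} = q^{3}$
$B{\left(E \right)} = E \left(-3 + E\right)$
$d{\left(U{\left(-1 + 6 \right)} \right)} - B{\left(Z \right)} = \left(-3\right)^{3} - 68 \left(-3 + 68\right) = -27 - 68 \cdot 65 = -27 - 4420 = -4447$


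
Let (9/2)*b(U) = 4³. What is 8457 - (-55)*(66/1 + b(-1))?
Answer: 115823/9 ≈ 12869.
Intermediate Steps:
b(U) = 128/9 (b(U) = (2/9)*4³ = (2/9)*64 = 128/9)
8457 - (-55)*(66/1 + b(-1)) = 8457 - (-55)*(66/1 + 128/9) = 8457 - (-55)*(66*1 + 128/9) = 8457 - (-55)*(66 + 128/9) = 8457 - (-55)*722/9 = 8457 - 1*(-39710/9) = 8457 + 39710/9 = 115823/9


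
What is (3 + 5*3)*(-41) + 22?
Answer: -716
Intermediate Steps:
(3 + 5*3)*(-41) + 22 = (3 + 15)*(-41) + 22 = 18*(-41) + 22 = -738 + 22 = -716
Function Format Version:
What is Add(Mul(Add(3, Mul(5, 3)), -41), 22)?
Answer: -716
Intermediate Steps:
Add(Mul(Add(3, Mul(5, 3)), -41), 22) = Add(Mul(Add(3, 15), -41), 22) = Add(Mul(18, -41), 22) = Add(-738, 22) = -716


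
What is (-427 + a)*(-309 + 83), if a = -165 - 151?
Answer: 167918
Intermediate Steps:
a = -316
(-427 + a)*(-309 + 83) = (-427 - 316)*(-309 + 83) = -743*(-226) = 167918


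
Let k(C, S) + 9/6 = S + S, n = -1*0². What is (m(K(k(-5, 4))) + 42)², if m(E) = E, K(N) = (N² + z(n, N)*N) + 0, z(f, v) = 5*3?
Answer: 528529/16 ≈ 33033.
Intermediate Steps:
n = 0 (n = -1*0 = 0)
z(f, v) = 15
k(C, S) = -3/2 + 2*S (k(C, S) = -3/2 + (S + S) = -3/2 + 2*S)
K(N) = N² + 15*N (K(N) = (N² + 15*N) + 0 = N² + 15*N)
(m(K(k(-5, 4))) + 42)² = ((-3/2 + 2*4)*(15 + (-3/2 + 2*4)) + 42)² = ((-3/2 + 8)*(15 + (-3/2 + 8)) + 42)² = (13*(15 + 13/2)/2 + 42)² = ((13/2)*(43/2) + 42)² = (559/4 + 42)² = (727/4)² = 528529/16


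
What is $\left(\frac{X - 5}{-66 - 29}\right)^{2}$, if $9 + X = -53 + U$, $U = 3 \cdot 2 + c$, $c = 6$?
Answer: $\frac{121}{361} \approx 0.33518$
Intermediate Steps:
$U = 12$ ($U = 3 \cdot 2 + 6 = 6 + 6 = 12$)
$X = -50$ ($X = -9 + \left(-53 + 12\right) = -9 - 41 = -50$)
$\left(\frac{X - 5}{-66 - 29}\right)^{2} = \left(\frac{-50 - 5}{-66 - 29}\right)^{2} = \left(- \frac{55}{-95}\right)^{2} = \left(\left(-55\right) \left(- \frac{1}{95}\right)\right)^{2} = \left(\frac{11}{19}\right)^{2} = \frac{121}{361}$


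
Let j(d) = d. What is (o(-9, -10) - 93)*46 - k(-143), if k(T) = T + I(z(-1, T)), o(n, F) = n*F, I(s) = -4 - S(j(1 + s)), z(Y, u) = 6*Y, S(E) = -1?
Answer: 8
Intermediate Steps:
I(s) = -3 (I(s) = -4 - 1*(-1) = -4 + 1 = -3)
o(n, F) = F*n
k(T) = -3 + T (k(T) = T - 3 = -3 + T)
(o(-9, -10) - 93)*46 - k(-143) = (-10*(-9) - 93)*46 - (-3 - 143) = (90 - 93)*46 - 1*(-146) = -3*46 + 146 = -138 + 146 = 8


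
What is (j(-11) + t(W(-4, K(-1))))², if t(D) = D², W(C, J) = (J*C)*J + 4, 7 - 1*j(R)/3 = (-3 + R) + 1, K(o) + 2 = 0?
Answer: 41616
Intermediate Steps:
K(o) = -2 (K(o) = -2 + 0 = -2)
j(R) = 27 - 3*R (j(R) = 21 - 3*((-3 + R) + 1) = 21 - 3*(-2 + R) = 21 + (6 - 3*R) = 27 - 3*R)
W(C, J) = 4 + C*J² (W(C, J) = (C*J)*J + 4 = C*J² + 4 = 4 + C*J²)
(j(-11) + t(W(-4, K(-1))))² = ((27 - 3*(-11)) + (4 - 4*(-2)²)²)² = ((27 + 33) + (4 - 4*4)²)² = (60 + (4 - 16)²)² = (60 + (-12)²)² = (60 + 144)² = 204² = 41616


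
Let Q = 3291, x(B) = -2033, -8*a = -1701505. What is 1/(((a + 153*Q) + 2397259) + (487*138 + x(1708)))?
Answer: 8/25429145 ≈ 3.1460e-7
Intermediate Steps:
a = 1701505/8 (a = -⅛*(-1701505) = 1701505/8 ≈ 2.1269e+5)
1/(((a + 153*Q) + 2397259) + (487*138 + x(1708))) = 1/(((1701505/8 + 153*3291) + 2397259) + (487*138 - 2033)) = 1/(((1701505/8 + 503523) + 2397259) + (67206 - 2033)) = 1/((5729689/8 + 2397259) + 65173) = 1/(24907761/8 + 65173) = 1/(25429145/8) = 8/25429145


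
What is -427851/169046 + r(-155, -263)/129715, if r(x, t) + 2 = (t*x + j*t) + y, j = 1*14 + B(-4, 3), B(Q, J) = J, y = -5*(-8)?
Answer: -49356913193/21927801890 ≈ -2.2509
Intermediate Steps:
y = 40
j = 17 (j = 1*14 + 3 = 14 + 3 = 17)
r(x, t) = 38 + 17*t + t*x (r(x, t) = -2 + ((t*x + 17*t) + 40) = -2 + ((17*t + t*x) + 40) = -2 + (40 + 17*t + t*x) = 38 + 17*t + t*x)
-427851/169046 + r(-155, -263)/129715 = -427851/169046 + (38 + 17*(-263) - 263*(-155))/129715 = -427851*1/169046 + (38 - 4471 + 40765)*(1/129715) = -427851/169046 + 36332*(1/129715) = -427851/169046 + 36332/129715 = -49356913193/21927801890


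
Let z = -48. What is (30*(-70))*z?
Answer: 100800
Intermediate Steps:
(30*(-70))*z = (30*(-70))*(-48) = -2100*(-48) = 100800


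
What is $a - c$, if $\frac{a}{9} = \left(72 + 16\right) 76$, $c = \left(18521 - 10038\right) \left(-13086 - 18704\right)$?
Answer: $269734762$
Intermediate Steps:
$c = -269674570$ ($c = 8483 \left(-31790\right) = -269674570$)
$a = 60192$ ($a = 9 \left(72 + 16\right) 76 = 9 \cdot 88 \cdot 76 = 9 \cdot 6688 = 60192$)
$a - c = 60192 - -269674570 = 60192 + 269674570 = 269734762$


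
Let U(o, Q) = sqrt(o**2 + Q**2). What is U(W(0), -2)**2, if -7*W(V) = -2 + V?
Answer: 200/49 ≈ 4.0816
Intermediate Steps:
W(V) = 2/7 - V/7 (W(V) = -(-2 + V)/7 = 2/7 - V/7)
U(o, Q) = sqrt(Q**2 + o**2)
U(W(0), -2)**2 = (sqrt((-2)**2 + (2/7 - 1/7*0)**2))**2 = (sqrt(4 + (2/7 + 0)**2))**2 = (sqrt(4 + (2/7)**2))**2 = (sqrt(4 + 4/49))**2 = (sqrt(200/49))**2 = (10*sqrt(2)/7)**2 = 200/49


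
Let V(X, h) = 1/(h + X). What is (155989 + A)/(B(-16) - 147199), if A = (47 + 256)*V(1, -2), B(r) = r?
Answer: -155686/147215 ≈ -1.0575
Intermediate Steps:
V(X, h) = 1/(X + h)
A = -303 (A = (47 + 256)/(1 - 2) = 303/(-1) = 303*(-1) = -303)
(155989 + A)/(B(-16) - 147199) = (155989 - 303)/(-16 - 147199) = 155686/(-147215) = 155686*(-1/147215) = -155686/147215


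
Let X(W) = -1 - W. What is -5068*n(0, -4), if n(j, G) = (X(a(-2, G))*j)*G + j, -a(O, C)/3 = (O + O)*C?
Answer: 0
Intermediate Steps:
a(O, C) = -6*C*O (a(O, C) = -3*(O + O)*C = -3*2*O*C = -6*C*O)
n(j, G) = j + G*j*(-1 - 12*G) (n(j, G) = ((-1 - (-6)*G*(-2))*j)*G + j = ((-1 - 12*G)*j)*G + j = (j*(-1 - 12*G))*G + j = G*j*(-1 - 12*G) + j = j + G*j*(-1 - 12*G))
-5068*n(0, -4) = -0*(1 - 1*(-4) - 12*(-4)²) = -0*(1 + 4 - 12*16) = -0*(1 + 4 - 192) = -0*(-187) = -5068*0 = 0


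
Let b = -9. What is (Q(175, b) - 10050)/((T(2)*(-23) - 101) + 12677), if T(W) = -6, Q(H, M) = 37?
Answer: -10013/12714 ≈ -0.78756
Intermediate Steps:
(Q(175, b) - 10050)/((T(2)*(-23) - 101) + 12677) = (37 - 10050)/((-6*(-23) - 101) + 12677) = -10013/((138 - 101) + 12677) = -10013/(37 + 12677) = -10013/12714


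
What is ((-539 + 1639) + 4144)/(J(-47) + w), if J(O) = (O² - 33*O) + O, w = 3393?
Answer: 138/187 ≈ 0.73797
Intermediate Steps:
J(O) = O² - 32*O
((-539 + 1639) + 4144)/(J(-47) + w) = ((-539 + 1639) + 4144)/(-47*(-32 - 47) + 3393) = (1100 + 4144)/(-47*(-79) + 3393) = 5244/(3713 + 3393) = 5244/7106 = 5244*(1/7106) = 138/187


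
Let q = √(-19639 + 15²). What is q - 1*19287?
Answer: -19287 + I*√19414 ≈ -19287.0 + 139.33*I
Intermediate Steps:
q = I*√19414 (q = √(-19639 + 225) = √(-19414) = I*√19414 ≈ 139.33*I)
q - 1*19287 = I*√19414 - 1*19287 = I*√19414 - 19287 = -19287 + I*√19414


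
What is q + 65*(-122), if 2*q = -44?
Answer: -7952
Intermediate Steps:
q = -22 (q = (½)*(-44) = -22)
q + 65*(-122) = -22 + 65*(-122) = -22 - 7930 = -7952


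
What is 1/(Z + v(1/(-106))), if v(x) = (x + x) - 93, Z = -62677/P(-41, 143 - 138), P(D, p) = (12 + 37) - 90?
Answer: 2173/3119751 ≈ 0.00069653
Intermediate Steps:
P(D, p) = -41 (P(D, p) = 49 - 90 = -41)
Z = 62677/41 (Z = -62677/(-41) = -62677*(-1/41) = 62677/41 ≈ 1528.7)
v(x) = -93 + 2*x (v(x) = 2*x - 93 = -93 + 2*x)
1/(Z + v(1/(-106))) = 1/(62677/41 + (-93 + 2/(-106))) = 1/(62677/41 + (-93 + 2*(-1/106))) = 1/(62677/41 + (-93 - 1/53)) = 1/(62677/41 - 4930/53) = 1/(3119751/2173) = 2173/3119751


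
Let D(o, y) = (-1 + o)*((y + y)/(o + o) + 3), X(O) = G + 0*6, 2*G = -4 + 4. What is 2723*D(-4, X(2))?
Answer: -40845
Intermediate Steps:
G = 0 (G = (-4 + 4)/2 = (1/2)*0 = 0)
X(O) = 0 (X(O) = 0 + 0*6 = 0 + 0 = 0)
D(o, y) = (-1 + o)*(3 + y/o) (D(o, y) = (-1 + o)*((2*y)/((2*o)) + 3) = (-1 + o)*((2*y)*(1/(2*o)) + 3) = (-1 + o)*(y/o + 3) = (-1 + o)*(3 + y/o))
2723*D(-4, X(2)) = 2723*(-3 + 0 + 3*(-4) - 1*0/(-4)) = 2723*(-3 + 0 - 12 - 1*0*(-1/4)) = 2723*(-3 + 0 - 12 + 0) = 2723*(-15) = -40845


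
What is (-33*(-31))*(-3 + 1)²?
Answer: 4092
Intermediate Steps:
(-33*(-31))*(-3 + 1)² = 1023*(-2)² = 1023*4 = 4092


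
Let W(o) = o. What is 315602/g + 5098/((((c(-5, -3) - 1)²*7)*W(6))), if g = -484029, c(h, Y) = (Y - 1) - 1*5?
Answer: 27191701/48402900 ≈ 0.56178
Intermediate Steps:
c(h, Y) = -6 + Y (c(h, Y) = (-1 + Y) - 5 = -6 + Y)
315602/g + 5098/((((c(-5, -3) - 1)²*7)*W(6))) = 315602/(-484029) + 5098/(((((-6 - 3) - 1)²*7)*6)) = 315602*(-1/484029) + 5098/((((-9 - 1)²*7)*6)) = -45086/69147 + 5098/((((-10)²*7)*6)) = -45086/69147 + 5098/(((100*7)*6)) = -45086/69147 + 5098/((700*6)) = -45086/69147 + 5098/4200 = -45086/69147 + 5098*(1/4200) = -45086/69147 + 2549/2100 = 27191701/48402900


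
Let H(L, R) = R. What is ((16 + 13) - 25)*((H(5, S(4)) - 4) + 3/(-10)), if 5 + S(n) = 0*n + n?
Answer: -106/5 ≈ -21.200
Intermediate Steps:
S(n) = -5 + n (S(n) = -5 + (0*n + n) = -5 + (0 + n) = -5 + n)
((16 + 13) - 25)*((H(5, S(4)) - 4) + 3/(-10)) = ((16 + 13) - 25)*(((-5 + 4) - 4) + 3/(-10)) = (29 - 25)*((-1 - 4) + 3*(-⅒)) = 4*(-5 - 3/10) = 4*(-53/10) = -106/5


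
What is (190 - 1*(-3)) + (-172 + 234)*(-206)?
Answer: -12579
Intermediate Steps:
(190 - 1*(-3)) + (-172 + 234)*(-206) = (190 + 3) + 62*(-206) = 193 - 12772 = -12579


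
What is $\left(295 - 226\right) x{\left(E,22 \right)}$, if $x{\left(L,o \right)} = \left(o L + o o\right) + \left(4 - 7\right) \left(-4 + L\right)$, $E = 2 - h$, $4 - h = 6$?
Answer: $39468$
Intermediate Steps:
$h = -2$ ($h = 4 - 6 = -2$)
$E = 4$ ($E = 2 - -2 = 2 + 2 = 4$)
$x{\left(L,o \right)} = 12 + o^{2} - 3 L + L o$ ($x{\left(L,o \right)} = \left(L o + o^{2}\right) - 3 \left(-4 + L\right) = \left(o^{2} + L o\right) - \left(-12 + 3 L\right) = 12 + o^{2} - 3 L + L o$)
$\left(295 - 226\right) x{\left(E,22 \right)} = \left(295 - 226\right) \left(12 + 22^{2} - 12 + 4 \cdot 22\right) = 69 \left(12 + 484 - 12 + 88\right) = 69 \cdot 572 = 39468$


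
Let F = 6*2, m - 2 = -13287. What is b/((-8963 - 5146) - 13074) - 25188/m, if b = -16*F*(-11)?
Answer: 218875828/120375385 ≈ 1.8183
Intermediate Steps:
m = -13285 (m = 2 - 13287 = -13285)
F = 12
b = 2112 (b = -16*12*(-11) = -192*(-11) = 2112)
b/((-8963 - 5146) - 13074) - 25188/m = 2112/((-8963 - 5146) - 13074) - 25188/(-13285) = 2112/(-14109 - 13074) - 25188*(-1/13285) = 2112/(-27183) + 25188/13285 = 2112*(-1/27183) + 25188/13285 = -704/9061 + 25188/13285 = 218875828/120375385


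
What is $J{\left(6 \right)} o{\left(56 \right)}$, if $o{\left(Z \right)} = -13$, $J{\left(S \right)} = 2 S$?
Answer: $-156$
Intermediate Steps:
$J{\left(6 \right)} o{\left(56 \right)} = 2 \cdot 6 \left(-13\right) = 12 \left(-13\right) = -156$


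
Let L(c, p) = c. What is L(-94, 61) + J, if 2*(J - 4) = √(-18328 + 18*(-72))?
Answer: -90 + I*√4906 ≈ -90.0 + 70.043*I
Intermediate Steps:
J = 4 + I*√4906 (J = 4 + √(-18328 + 18*(-72))/2 = 4 + √(-18328 - 1296)/2 = 4 + √(-19624)/2 = 4 + (2*I*√4906)/2 = 4 + I*√4906 ≈ 4.0 + 70.043*I)
L(-94, 61) + J = -94 + (4 + I*√4906) = -90 + I*√4906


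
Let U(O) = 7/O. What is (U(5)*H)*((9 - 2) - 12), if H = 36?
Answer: -252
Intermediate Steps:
(U(5)*H)*((9 - 2) - 12) = ((7/5)*36)*((9 - 2) - 12) = ((7*(⅕))*36)*(7 - 12) = ((7/5)*36)*(-5) = (252/5)*(-5) = -252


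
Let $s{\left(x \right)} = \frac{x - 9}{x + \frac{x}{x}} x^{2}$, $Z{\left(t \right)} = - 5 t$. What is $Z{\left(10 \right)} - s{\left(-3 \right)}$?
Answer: $-104$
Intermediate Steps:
$s{\left(x \right)} = \frac{x^{2} \left(-9 + x\right)}{1 + x}$ ($s{\left(x \right)} = \frac{-9 + x}{x + 1} x^{2} = \frac{-9 + x}{1 + x} x^{2} = \frac{x^{2} \left(-9 + x\right)}{1 + x}$)
$Z{\left(10 \right)} - s{\left(-3 \right)} = \left(-5\right) 10 - \frac{\left(-3\right)^{2} \left(-9 - 3\right)}{1 - 3} = -50 - 9 \frac{1}{-2} \left(-12\right) = -50 - 9 \left(- \frac{1}{2}\right) \left(-12\right) = -50 - 54 = -104$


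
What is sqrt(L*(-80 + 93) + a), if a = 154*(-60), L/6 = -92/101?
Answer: 8*I*sqrt(1484094)/101 ≈ 96.494*I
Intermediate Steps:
L = -552/101 (L = 6*(-92/101) = -552/101 ≈ -5.4653)
a = -9240
sqrt(L*(-80 + 93) + a) = sqrt(-552*(-80 + 93)/101 - 9240) = sqrt(-552/101*13 - 9240) = sqrt(-7176/101 - 9240) = sqrt(-940416/101) = 8*I*sqrt(1484094)/101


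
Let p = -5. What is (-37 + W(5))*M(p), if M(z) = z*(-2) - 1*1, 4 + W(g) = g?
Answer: -324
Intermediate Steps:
W(g) = -4 + g
M(z) = -1 - 2*z (M(z) = -2*z - 1 = -1 - 2*z)
(-37 + W(5))*M(p) = (-37 + (-4 + 5))*(-1 - 2*(-5)) = (-37 + 1)*(-1 + 10) = -36*9 = -324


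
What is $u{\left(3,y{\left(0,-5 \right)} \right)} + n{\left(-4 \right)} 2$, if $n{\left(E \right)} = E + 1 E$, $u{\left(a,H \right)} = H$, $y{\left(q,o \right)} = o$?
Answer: $-21$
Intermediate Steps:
$n{\left(E \right)} = 2 E$ ($n{\left(E \right)} = E + E = 2 E$)
$u{\left(3,y{\left(0,-5 \right)} \right)} + n{\left(-4 \right)} 2 = -5 + 2 \left(-4\right) 2 = -5 - 16 = -21$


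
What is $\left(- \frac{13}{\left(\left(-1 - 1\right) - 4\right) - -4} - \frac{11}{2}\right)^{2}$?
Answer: $1$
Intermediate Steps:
$\left(- \frac{13}{\left(\left(-1 - 1\right) - 4\right) - -4} - \frac{11}{2}\right)^{2} = \left(- \frac{13}{\left(\left(-1 + \left(-4 + 3\right)\right) - 4\right) + 4} - \frac{11}{2}\right)^{2} = \left(- \frac{13}{\left(\left(-1 - 1\right) - 4\right) + 4} - \frac{11}{2}\right)^{2} = \left(- \frac{13}{\left(-2 - 4\right) + 4} - \frac{11}{2}\right)^{2} = \left(- \frac{13}{-6 + 4} - \frac{11}{2}\right)^{2} = \left(- \frac{13}{-2} - \frac{11}{2}\right)^{2} = \left(\left(-13\right) \left(- \frac{1}{2}\right) - \frac{11}{2}\right)^{2} = \left(\frac{13}{2} - \frac{11}{2}\right)^{2} = 1^{2} = 1$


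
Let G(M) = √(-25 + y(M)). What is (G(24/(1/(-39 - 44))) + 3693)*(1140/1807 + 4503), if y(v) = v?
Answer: 30053859273/1807 + 8138061*I*√2017/1807 ≈ 1.6632e+7 + 2.0226e+5*I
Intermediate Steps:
G(M) = √(-25 + M)
(G(24/(1/(-39 - 44))) + 3693)*(1140/1807 + 4503) = (√(-25 + 24/(1/(-39 - 44))) + 3693)*(1140/1807 + 4503) = (√(-25 + 24/(1/(-83))) + 3693)*(1140*(1/1807) + 4503) = (√(-25 + 24/(-1/83)) + 3693)*(1140/1807 + 4503) = (√(-25 + 24*(-83)) + 3693)*(8138061/1807) = (√(-25 - 1992) + 3693)*(8138061/1807) = (√(-2017) + 3693)*(8138061/1807) = (I*√2017 + 3693)*(8138061/1807) = (3693 + I*√2017)*(8138061/1807) = 30053859273/1807 + 8138061*I*√2017/1807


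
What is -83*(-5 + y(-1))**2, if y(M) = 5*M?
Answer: -8300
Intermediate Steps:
-83*(-5 + y(-1))**2 = -83*(-5 + 5*(-1))**2 = -83*(-5 - 5)**2 = -83*(-10)**2 = -83*100 = -8300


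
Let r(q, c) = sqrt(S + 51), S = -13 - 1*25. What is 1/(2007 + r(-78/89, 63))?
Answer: 2007/4028036 - sqrt(13)/4028036 ≈ 0.00049736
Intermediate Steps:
S = -38 (S = -13 - 25 = -38)
r(q, c) = sqrt(13) (r(q, c) = sqrt(-38 + 51) = sqrt(13))
1/(2007 + r(-78/89, 63)) = 1/(2007 + sqrt(13))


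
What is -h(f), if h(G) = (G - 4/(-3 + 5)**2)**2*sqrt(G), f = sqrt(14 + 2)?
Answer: -18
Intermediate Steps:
f = 4 (f = sqrt(16) = 4)
h(G) = sqrt(G)*(-1 + G)**2 (h(G) = (G - 4/(2**2))**2*sqrt(G) = (G - 4/4)**2*sqrt(G) = (G - 4*1/4)**2*sqrt(G) = (G - 1)**2*sqrt(G) = (-1 + G)**2*sqrt(G) = sqrt(G)*(-1 + G)**2)
-h(f) = -sqrt(4)*(-1 + 4)**2 = -2*3**2 = -2*9 = -1*18 = -18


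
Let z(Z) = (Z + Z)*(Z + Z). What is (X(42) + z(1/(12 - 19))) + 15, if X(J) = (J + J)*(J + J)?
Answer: 346483/49 ≈ 7071.1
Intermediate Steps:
X(J) = 4*J² (X(J) = (2*J)*(2*J) = 4*J²)
z(Z) = 4*Z² (z(Z) = (2*Z)*(2*Z) = 4*Z²)
(X(42) + z(1/(12 - 19))) + 15 = (4*42² + 4*(1/(12 - 19))²) + 15 = (4*1764 + 4*(1/(-7))²) + 15 = (7056 + 4*(-⅐)²) + 15 = (7056 + 4*(1/49)) + 15 = (7056 + 4/49) + 15 = 345748/49 + 15 = 346483/49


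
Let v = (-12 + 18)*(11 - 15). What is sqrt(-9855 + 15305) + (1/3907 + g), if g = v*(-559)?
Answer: 52416313/3907 + 5*sqrt(218) ≈ 13490.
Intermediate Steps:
v = -24 (v = 6*(-4) = -24)
g = 13416 (g = -24*(-559) = 13416)
sqrt(-9855 + 15305) + (1/3907 + g) = sqrt(-9855 + 15305) + (1/3907 + 13416) = sqrt(5450) + (1/3907 + 13416) = 5*sqrt(218) + 52416313/3907 = 52416313/3907 + 5*sqrt(218)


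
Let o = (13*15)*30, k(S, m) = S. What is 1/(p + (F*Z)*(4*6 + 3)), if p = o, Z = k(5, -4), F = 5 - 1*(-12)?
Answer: 1/8145 ≈ 0.00012277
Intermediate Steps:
F = 17 (F = 5 + 12 = 17)
Z = 5
o = 5850 (o = 195*30 = 5850)
p = 5850
1/(p + (F*Z)*(4*6 + 3)) = 1/(5850 + (17*5)*(4*6 + 3)) = 1/(5850 + 85*(24 + 3)) = 1/(5850 + 85*27) = 1/(5850 + 2295) = 1/8145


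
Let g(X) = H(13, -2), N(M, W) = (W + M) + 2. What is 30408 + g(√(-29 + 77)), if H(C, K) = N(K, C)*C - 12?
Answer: 30565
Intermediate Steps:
N(M, W) = 2 + M + W (N(M, W) = (M + W) + 2 = 2 + M + W)
H(C, K) = -12 + C*(2 + C + K) (H(C, K) = (2 + K + C)*C - 12 = (2 + C + K)*C - 12 = C*(2 + C + K) - 12 = -12 + C*(2 + C + K))
g(X) = 157 (g(X) = -12 + 13*(2 + 13 - 2) = -12 + 13*13 = -12 + 169 = 157)
30408 + g(√(-29 + 77)) = 30408 + 157 = 30565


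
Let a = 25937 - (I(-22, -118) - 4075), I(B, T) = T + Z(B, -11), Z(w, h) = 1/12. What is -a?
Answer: -361559/12 ≈ -30130.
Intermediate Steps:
Z(w, h) = 1/12
I(B, T) = 1/12 + T (I(B, T) = T + 1/12 = 1/12 + T)
a = 361559/12 (a = 25937 - ((1/12 - 118) - 4075) = 25937 - (-1415/12 - 4075) = 25937 - 1*(-50315/12) = 25937 + 50315/12 = 361559/12 ≈ 30130.)
-a = -1*361559/12 = -361559/12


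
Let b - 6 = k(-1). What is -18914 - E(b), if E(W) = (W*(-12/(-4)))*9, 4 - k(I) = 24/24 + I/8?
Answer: -153283/8 ≈ -19160.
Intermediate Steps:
k(I) = 3 - I/8 (k(I) = 4 - (24/24 + I/8) = 4 - (24*(1/24) + I*(⅛)) = 4 - (1 + I/8) = 4 + (-1 - I/8) = 3 - I/8)
b = 73/8 (b = 6 + (3 - ⅛*(-1)) = 6 + (3 + ⅛) = 6 + 25/8 = 73/8 ≈ 9.1250)
E(W) = 27*W (E(W) = (W*(-12*(-¼)))*9 = (W*3)*9 = (3*W)*9 = 27*W)
-18914 - E(b) = -18914 - 27*73/8 = -18914 - 1*1971/8 = -18914 - 1971/8 = -153283/8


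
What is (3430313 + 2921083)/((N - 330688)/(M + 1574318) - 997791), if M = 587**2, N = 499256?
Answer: -12187611216252/1914648010049 ≈ -6.3655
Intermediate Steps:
M = 344569
(3430313 + 2921083)/((N - 330688)/(M + 1574318) - 997791) = (3430313 + 2921083)/((499256 - 330688)/(344569 + 1574318) - 997791) = 6351396/(168568/1918887 - 997791) = 6351396/(-1914648010049/1918887) = 6351396*(-1918887/1914648010049) = -12187611216252/1914648010049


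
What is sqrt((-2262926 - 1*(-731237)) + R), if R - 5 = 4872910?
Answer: sqrt(3341226) ≈ 1827.9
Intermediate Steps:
R = 4872915 (R = 5 + 4872910 = 4872915)
sqrt((-2262926 - 1*(-731237)) + R) = sqrt((-2262926 - 1*(-731237)) + 4872915) = sqrt((-2262926 + 731237) + 4872915) = sqrt(-1531689 + 4872915) = sqrt(3341226)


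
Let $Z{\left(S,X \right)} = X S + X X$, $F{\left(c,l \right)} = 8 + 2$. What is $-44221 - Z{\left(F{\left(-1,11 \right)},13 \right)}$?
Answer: $-44520$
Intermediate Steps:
$F{\left(c,l \right)} = 10$
$Z{\left(S,X \right)} = X^{2} + S X$ ($Z{\left(S,X \right)} = S X + X^{2} = X^{2} + S X$)
$-44221 - Z{\left(F{\left(-1,11 \right)},13 \right)} = -44221 - 13 \left(10 + 13\right) = -44221 - 13 \cdot 23 = -44221 - 299 = -44520$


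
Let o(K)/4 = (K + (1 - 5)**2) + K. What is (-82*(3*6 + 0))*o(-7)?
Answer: -11808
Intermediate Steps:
o(K) = 64 + 8*K (o(K) = 4*((K + (1 - 5)**2) + K) = 4*((K + (-4)**2) + K) = 4*((K + 16) + K) = 4*((16 + K) + K) = 4*(16 + 2*K) = 64 + 8*K)
(-82*(3*6 + 0))*o(-7) = (-82*(3*6 + 0))*(64 + 8*(-7)) = (-82*(18 + 0))*(64 - 56) = -82*18*8 = -1476*8 = -11808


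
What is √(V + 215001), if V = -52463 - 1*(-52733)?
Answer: 3*√23919 ≈ 463.97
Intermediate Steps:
V = 270 (V = -52463 + 52733 = 270)
√(V + 215001) = √(270 + 215001) = √215271 = 3*√23919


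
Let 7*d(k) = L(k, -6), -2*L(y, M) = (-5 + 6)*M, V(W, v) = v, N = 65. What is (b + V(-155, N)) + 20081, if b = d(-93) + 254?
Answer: 142803/7 ≈ 20400.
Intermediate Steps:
L(y, M) = -M/2 (L(y, M) = -(-5 + 6)*M/2 = -M/2)
d(k) = 3/7 (d(k) = (-½*(-6))/7 = (⅐)*3 = 3/7)
b = 1781/7 (b = 3/7 + 254 = 1781/7 ≈ 254.43)
(b + V(-155, N)) + 20081 = (1781/7 + 65) + 20081 = 2236/7 + 20081 = 142803/7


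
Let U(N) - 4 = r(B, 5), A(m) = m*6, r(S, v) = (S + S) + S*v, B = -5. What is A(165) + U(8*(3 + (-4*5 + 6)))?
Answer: 959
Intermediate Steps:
r(S, v) = 2*S + S*v
A(m) = 6*m
U(N) = -31 (U(N) = 4 - 5*(2 + 5) = 4 - 5*7 = 4 - 35 = -31)
A(165) + U(8*(3 + (-4*5 + 6))) = 6*165 - 31 = 990 - 31 = 959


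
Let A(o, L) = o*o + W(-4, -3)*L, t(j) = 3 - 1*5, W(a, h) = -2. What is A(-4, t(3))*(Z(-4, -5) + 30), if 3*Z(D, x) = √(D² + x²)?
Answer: 600 + 20*√41/3 ≈ 642.69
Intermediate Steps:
t(j) = -2 (t(j) = 3 - 5 = -2)
A(o, L) = o² - 2*L (A(o, L) = o*o - 2*L = o² - 2*L)
Z(D, x) = √(D² + x²)/3
A(-4, t(3))*(Z(-4, -5) + 30) = ((-4)² - 2*(-2))*(√((-4)² + (-5)²)/3 + 30) = (16 + 4)*(√(16 + 25)/3 + 30) = 20*(√41/3 + 30) = 20*(30 + √41/3) = 600 + 20*√41/3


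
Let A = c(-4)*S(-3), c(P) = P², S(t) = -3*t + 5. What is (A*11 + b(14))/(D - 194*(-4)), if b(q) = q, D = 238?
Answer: 413/169 ≈ 2.4438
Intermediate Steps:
S(t) = 5 - 3*t
A = 224 (A = (-4)²*(5 - 3*(-3)) = 16*(5 + 9) = 16*14 = 224)
(A*11 + b(14))/(D - 194*(-4)) = (224*11 + 14)/(238 - 194*(-4)) = (2464 + 14)/(238 + 776) = 2478/1014 = 2478*(1/1014) = 413/169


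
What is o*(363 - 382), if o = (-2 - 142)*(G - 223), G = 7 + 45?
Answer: -467856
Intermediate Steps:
G = 52
o = 24624 (o = (-2 - 142)*(52 - 223) = -144*(-171) = 24624)
o*(363 - 382) = 24624*(363 - 382) = 24624*(-19) = -467856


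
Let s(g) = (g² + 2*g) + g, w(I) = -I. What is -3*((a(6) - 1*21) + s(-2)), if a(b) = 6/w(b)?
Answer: 72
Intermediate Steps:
a(b) = -6/b (a(b) = 6/((-b)) = 6*(-1/b) = -6/b)
s(g) = g² + 3*g
-3*((a(6) - 1*21) + s(-2)) = -3*((-6/6 - 1*21) - 2*(3 - 2)) = -3*((-6*⅙ - 21) - 2*1) = -3*((-1 - 21) - 2) = -3*(-22 - 2) = -3*(-24) = 72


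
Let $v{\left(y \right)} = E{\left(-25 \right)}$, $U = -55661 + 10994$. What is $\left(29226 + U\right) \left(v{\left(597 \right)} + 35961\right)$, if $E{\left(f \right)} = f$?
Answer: $-554887776$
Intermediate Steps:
$U = -44667$
$v{\left(y \right)} = -25$
$\left(29226 + U\right) \left(v{\left(597 \right)} + 35961\right) = \left(29226 - 44667\right) \left(-25 + 35961\right) = \left(-15441\right) 35936 = -554887776$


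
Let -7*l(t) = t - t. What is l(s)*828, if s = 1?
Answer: 0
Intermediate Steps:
l(t) = 0 (l(t) = -(t - t)/7 = -1/7*0 = 0)
l(s)*828 = 0*828 = 0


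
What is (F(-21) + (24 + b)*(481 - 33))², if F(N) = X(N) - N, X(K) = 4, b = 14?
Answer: 290668401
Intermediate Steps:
F(N) = 4 - N
(F(-21) + (24 + b)*(481 - 33))² = ((4 - 1*(-21)) + (24 + 14)*(481 - 33))² = ((4 + 21) + 38*448)² = (25 + 17024)² = 17049² = 290668401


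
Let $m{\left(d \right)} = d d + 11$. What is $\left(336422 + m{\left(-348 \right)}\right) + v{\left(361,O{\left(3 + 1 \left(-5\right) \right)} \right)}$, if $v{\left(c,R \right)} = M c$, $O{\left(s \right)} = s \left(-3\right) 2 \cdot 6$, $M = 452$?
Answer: $620709$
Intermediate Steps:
$m{\left(d \right)} = 11 + d^{2}$ ($m{\left(d \right)} = d^{2} + 11 = 11 + d^{2}$)
$O{\left(s \right)} = - 36 s$ ($O{\left(s \right)} = s \left(\left(-6\right) 6\right) = s \left(-36\right) = - 36 s$)
$v{\left(c,R \right)} = 452 c$
$\left(336422 + m{\left(-348 \right)}\right) + v{\left(361,O{\left(3 + 1 \left(-5\right) \right)} \right)} = \left(336422 + \left(11 + \left(-348\right)^{2}\right)\right) + 452 \cdot 361 = \left(336422 + \left(11 + 121104\right)\right) + 163172 = \left(336422 + 121115\right) + 163172 = 457537 + 163172 = 620709$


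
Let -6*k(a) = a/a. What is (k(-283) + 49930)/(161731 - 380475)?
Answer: -299579/1312464 ≈ -0.22826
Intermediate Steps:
k(a) = -1/6 (k(a) = -a/(6*a) = -1/6*1 = -1/6)
(k(-283) + 49930)/(161731 - 380475) = (-1/6 + 49930)/(161731 - 380475) = (299579/6)/(-218744) = (299579/6)*(-1/218744) = -299579/1312464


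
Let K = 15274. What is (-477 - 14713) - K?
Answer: -30464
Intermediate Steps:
(-477 - 14713) - K = (-477 - 14713) - 1*15274 = -15190 - 15274 = -30464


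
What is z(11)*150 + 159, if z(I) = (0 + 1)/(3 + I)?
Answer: 1188/7 ≈ 169.71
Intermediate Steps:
z(I) = 1/(3 + I)
z(11)*150 + 159 = 150/(3 + 11) + 159 = 150/14 + 159 = (1/14)*150 + 159 = 75/7 + 159 = 1188/7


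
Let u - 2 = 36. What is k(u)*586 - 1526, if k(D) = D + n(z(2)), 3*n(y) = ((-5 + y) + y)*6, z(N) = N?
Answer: 19570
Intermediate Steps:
u = 38 (u = 2 + 36 = 38)
n(y) = -10 + 4*y (n(y) = (((-5 + y) + y)*6)/3 = ((-5 + 2*y)*6)/3 = (-30 + 12*y)/3 = -10 + 4*y)
k(D) = -2 + D (k(D) = D + (-10 + 4*2) = D + (-10 + 8) = D - 2 = -2 + D)
k(u)*586 - 1526 = (-2 + 38)*586 - 1526 = 36*586 - 1526 = 21096 - 1526 = 19570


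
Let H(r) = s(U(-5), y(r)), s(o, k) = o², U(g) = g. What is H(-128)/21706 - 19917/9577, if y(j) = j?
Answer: -432078977/207878362 ≈ -2.0785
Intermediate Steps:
H(r) = 25 (H(r) = (-5)² = 25)
H(-128)/21706 - 19917/9577 = 25/21706 - 19917/9577 = -432078977/207878362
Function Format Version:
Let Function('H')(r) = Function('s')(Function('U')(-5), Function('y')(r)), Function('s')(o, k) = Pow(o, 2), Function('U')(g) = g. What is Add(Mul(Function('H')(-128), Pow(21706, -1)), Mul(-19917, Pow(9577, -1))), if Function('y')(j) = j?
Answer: Rational(-432078977, 207878362) ≈ -2.0785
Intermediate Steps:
Function('H')(r) = 25 (Function('H')(r) = Pow(-5, 2) = 25)
Add(Mul(Function('H')(-128), Pow(21706, -1)), Mul(-19917, Pow(9577, -1))) = Add(Mul(25, Pow(21706, -1)), Mul(-19917, Pow(9577, -1))) = Add(Mul(25, Rational(1, 21706)), Mul(-19917, Rational(1, 9577))) = Add(Rational(25, 21706), Rational(-19917, 9577)) = Rational(-432078977, 207878362)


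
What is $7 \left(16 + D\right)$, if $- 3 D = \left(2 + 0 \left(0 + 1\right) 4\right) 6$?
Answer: $84$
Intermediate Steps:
$D = -4$ ($D = - \frac{\left(2 + 0 \left(0 + 1\right) 4\right) 6}{3} = - \frac{\left(2 + 0 \cdot 1 \cdot 4\right) 6}{3} = - \frac{\left(2 + 0 \cdot 4\right) 6}{3} = - \frac{\left(2 + 0\right) 6}{3} = - \frac{2 \cdot 6}{3} = \left(- \frac{1}{3}\right) 12 = -4$)
$7 \left(16 + D\right) = 7 \left(16 - 4\right) = 7 \cdot 12 = 84$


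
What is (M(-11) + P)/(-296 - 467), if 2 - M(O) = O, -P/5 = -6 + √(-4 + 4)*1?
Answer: -43/763 ≈ -0.056356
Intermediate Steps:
P = 30 (P = -5*(-6 + √(-4 + 4)*1) = -5*(-6 + √0*1) = -5*(-6 + 0*1) = -5*(-6 + 0) = -5*(-6) = 30)
M(O) = 2 - O
(M(-11) + P)/(-296 - 467) = ((2 - 1*(-11)) + 30)/(-296 - 467) = ((2 + 11) + 30)/(-763) = (13 + 30)*(-1/763) = 43*(-1/763) = -43/763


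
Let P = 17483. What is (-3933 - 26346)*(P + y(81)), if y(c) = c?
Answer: -531820356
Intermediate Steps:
(-3933 - 26346)*(P + y(81)) = (-3933 - 26346)*(17483 + 81) = -30279*17564 = -531820356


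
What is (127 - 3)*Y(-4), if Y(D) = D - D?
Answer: 0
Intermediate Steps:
Y(D) = 0
(127 - 3)*Y(-4) = (127 - 3)*0 = 124*0 = 0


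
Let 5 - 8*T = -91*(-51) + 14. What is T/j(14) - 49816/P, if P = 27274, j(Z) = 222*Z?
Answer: -8752879/4347056 ≈ -2.0135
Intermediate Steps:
T = -2325/4 (T = 5/8 - (-91*(-51) + 14)/8 = 5/8 - (4641 + 14)/8 = 5/8 - ⅛*4655 = 5/8 - 4655/8 = -2325/4 ≈ -581.25)
T/j(14) - 49816/P = -2325/(4*(222*14)) - 49816/27274 = -2325/4/3108 - 49816*1/27274 = -2325/4*1/3108 - 1916/1049 = -775/4144 - 1916/1049 = -8752879/4347056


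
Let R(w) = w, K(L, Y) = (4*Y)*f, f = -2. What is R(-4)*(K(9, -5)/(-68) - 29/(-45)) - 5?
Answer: -3997/765 ≈ -5.2248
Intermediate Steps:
K(L, Y) = -8*Y (K(L, Y) = (4*Y)*(-2) = -8*Y)
R(-4)*(K(9, -5)/(-68) - 29/(-45)) - 5 = -4*(-8*(-5)/(-68) - 29/(-45)) - 5 = -4*(40*(-1/68) - 29*(-1/45)) - 5 = -4*(-10/17 + 29/45) - 5 = -4*43/765 - 5 = -172/765 - 5 = -3997/765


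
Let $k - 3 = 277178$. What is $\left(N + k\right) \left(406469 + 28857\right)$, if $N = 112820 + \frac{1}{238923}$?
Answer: $\frac{40563767630049224}{238923} \approx 1.6978 \cdot 10^{11}$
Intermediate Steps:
$k = 277181$ ($k = 3 + 277178 = 277181$)
$N = \frac{26955292861}{238923}$ ($N = 112820 + \frac{1}{238923} = \frac{26955292861}{238923} \approx 1.1282 \cdot 10^{5}$)
$\left(N + k\right) \left(406469 + 28857\right) = \left(\frac{26955292861}{238923} + 277181\right) \left(406469 + 28857\right) = \frac{93180208924}{238923} \cdot 435326 = \frac{40563767630049224}{238923}$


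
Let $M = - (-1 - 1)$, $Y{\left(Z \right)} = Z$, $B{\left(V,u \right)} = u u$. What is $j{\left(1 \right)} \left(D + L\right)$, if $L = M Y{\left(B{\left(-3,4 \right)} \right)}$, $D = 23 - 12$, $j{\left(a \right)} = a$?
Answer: $43$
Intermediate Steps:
$B{\left(V,u \right)} = u^{2}$
$M = 2$ ($M = \left(-1\right) \left(-2\right) = 2$)
$D = 11$
$L = 32$ ($L = 2 \cdot 4^{2} = 2 \cdot 16 = 32$)
$j{\left(1 \right)} \left(D + L\right) = 1 \left(11 + 32\right) = 1 \cdot 43 = 43$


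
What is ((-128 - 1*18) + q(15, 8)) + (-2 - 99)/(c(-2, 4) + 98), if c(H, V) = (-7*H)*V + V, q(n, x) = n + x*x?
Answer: -10687/158 ≈ -67.639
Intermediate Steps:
q(n, x) = n + x**2
c(H, V) = V - 7*H*V (c(H, V) = -7*H*V + V = V - 7*H*V)
((-128 - 1*18) + q(15, 8)) + (-2 - 99)/(c(-2, 4) + 98) = ((-128 - 1*18) + (15 + 8**2)) + (-2 - 99)/(4*(1 - 7*(-2)) + 98) = ((-128 - 18) + (15 + 64)) - 101/(4*(1 + 14) + 98) = (-146 + 79) - 101/(4*15 + 98) = -67 - 101/(60 + 98) = -67 - 101/158 = -10687/158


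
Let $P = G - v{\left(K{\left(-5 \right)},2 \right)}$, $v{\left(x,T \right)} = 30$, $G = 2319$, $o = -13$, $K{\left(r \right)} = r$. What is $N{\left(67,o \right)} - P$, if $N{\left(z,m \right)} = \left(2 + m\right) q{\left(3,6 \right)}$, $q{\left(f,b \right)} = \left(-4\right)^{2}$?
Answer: $-2465$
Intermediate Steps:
$q{\left(f,b \right)} = 16$
$N{\left(z,m \right)} = 32 + 16 m$ ($N{\left(z,m \right)} = \left(2 + m\right) 16 = 32 + 16 m$)
$P = 2289$ ($P = 2319 - 30 = 2289$)
$N{\left(67,o \right)} - P = \left(32 + 16 \left(-13\right)\right) - 2289 = \left(32 - 208\right) - 2289 = -176 - 2289 = -2465$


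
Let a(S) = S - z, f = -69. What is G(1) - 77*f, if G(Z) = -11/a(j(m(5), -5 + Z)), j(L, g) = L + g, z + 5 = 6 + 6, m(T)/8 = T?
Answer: 154066/29 ≈ 5312.6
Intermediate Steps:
m(T) = 8*T
z = 7 (z = -5 + (6 + 6) = -5 + 12 = 7)
a(S) = -7 + S (a(S) = S - 1*7 = S - 7 = -7 + S)
G(Z) = -11/(28 + Z) (G(Z) = -11/(-7 + (8*5 + (-5 + Z))) = -11/(-7 + (40 + (-5 + Z))) = -11/(-7 + (35 + Z)) = -11/(28 + Z))
G(1) - 77*f = -11/(28 + 1) - 77*(-69) = -11/29 + 5313 = 154066/29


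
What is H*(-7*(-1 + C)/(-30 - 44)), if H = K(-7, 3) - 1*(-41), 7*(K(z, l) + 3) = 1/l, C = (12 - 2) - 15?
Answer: -799/37 ≈ -21.595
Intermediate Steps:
C = -5 (C = 10 - 15 = -5)
K(z, l) = -3 + 1/(7*l)
H = 799/21 (H = (-3 + (1/7)/3) - 1*(-41) = (-3 + (1/7)*(1/3)) + 41 = (-3 + 1/21) + 41 = -62/21 + 41 = 799/21 ≈ 38.048)
H*(-7*(-1 + C)/(-30 - 44)) = 799*(-7*(-1 - 5)/(-30 - 44))/21 = 799*(-(-42)/(-74))/21 = 799*(-(-42)*(-1)/74)/21 = 799*(-7*3/37)/21 = (799/21)*(-21/37) = -799/37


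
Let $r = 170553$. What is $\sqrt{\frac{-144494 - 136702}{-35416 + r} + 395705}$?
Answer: $\frac{\sqrt{7226330179953293}}{135137} \approx 629.05$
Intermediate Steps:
$\sqrt{\frac{-144494 - 136702}{-35416 + r} + 395705} = \sqrt{\frac{-144494 - 136702}{-35416 + 170553} + 395705} = \sqrt{- \frac{281196}{135137} + 395705} = \sqrt{\frac{53474105389}{135137}} = \frac{\sqrt{7226330179953293}}{135137}$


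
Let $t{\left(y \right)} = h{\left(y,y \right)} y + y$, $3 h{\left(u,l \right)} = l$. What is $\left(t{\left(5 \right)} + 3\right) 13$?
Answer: $\frac{637}{3} \approx 212.33$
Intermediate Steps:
$h{\left(u,l \right)} = \frac{l}{3}$
$t{\left(y \right)} = y + \frac{y^{2}}{3}$ ($t{\left(y \right)} = \frac{y}{3} y + y = \frac{y^{2}}{3} + y = y + \frac{y^{2}}{3}$)
$\left(t{\left(5 \right)} + 3\right) 13 = \left(\frac{1}{3} \cdot 5 \left(3 + 5\right) + 3\right) 13 = \left(\frac{1}{3} \cdot 5 \cdot 8 + 3\right) 13 = \left(\frac{40}{3} + 3\right) 13 = \frac{49}{3} \cdot 13 = \frac{637}{3}$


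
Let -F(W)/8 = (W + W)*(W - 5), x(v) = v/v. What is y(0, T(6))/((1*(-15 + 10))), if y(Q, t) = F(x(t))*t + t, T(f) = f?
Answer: -78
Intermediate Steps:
x(v) = 1
F(W) = -16*W*(-5 + W) (F(W) = -8*(W + W)*(W - 5) = -8*2*W*(-5 + W) = -16*W*(-5 + W))
y(Q, t) = 65*t (y(Q, t) = (16*1*(5 - 1*1))*t + t = (16*1*(5 - 1))*t + t = (16*1*4)*t + t = 64*t + t = 65*t)
y(0, T(6))/((1*(-15 + 10))) = (65*6)/((1*(-15 + 10))) = 390/((1*(-5))) = 390/(-5) = 390*(-⅕) = -78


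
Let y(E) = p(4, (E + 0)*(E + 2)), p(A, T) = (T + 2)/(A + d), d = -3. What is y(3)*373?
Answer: 6341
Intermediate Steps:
p(A, T) = (2 + T)/(-3 + A) (p(A, T) = (T + 2)/(A - 3) = (2 + T)/(-3 + A))
y(E) = 2 + E*(2 + E) (y(E) = (2 + (E + 0)*(E + 2))/(-3 + 4) = (2 + E*(2 + E))/1 = 1*(2 + E*(2 + E)) = 2 + E*(2 + E))
y(3)*373 = (2 + 3*(2 + 3))*373 = (2 + 3*5)*373 = (2 + 15)*373 = 17*373 = 6341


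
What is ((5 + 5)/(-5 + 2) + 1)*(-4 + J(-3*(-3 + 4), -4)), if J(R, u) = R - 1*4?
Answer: 77/3 ≈ 25.667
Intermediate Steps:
J(R, u) = -4 + R (J(R, u) = R - 4 = -4 + R)
((5 + 5)/(-5 + 2) + 1)*(-4 + J(-3*(-3 + 4), -4)) = ((5 + 5)/(-5 + 2) + 1)*(-4 + (-4 - 3*(-3 + 4))) = (10/(-3) + 1)*(-4 + (-4 - 3*1)) = (10*(-1/3) + 1)*(-4 + (-4 - 3)) = (-10/3 + 1)*(-4 - 7) = -7/3*(-11) = 77/3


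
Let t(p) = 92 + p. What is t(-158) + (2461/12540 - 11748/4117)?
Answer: -3544581863/51627180 ≈ -68.657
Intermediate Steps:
t(-158) + (2461/12540 - 11748/4117) = (92 - 158) + (2461/12540 - 11748/4117) = -66 + (2461*(1/12540) - 11748*1/4117) = -66 + (2461/12540 - 11748/4117) = -66 - 137187983/51627180 = -3544581863/51627180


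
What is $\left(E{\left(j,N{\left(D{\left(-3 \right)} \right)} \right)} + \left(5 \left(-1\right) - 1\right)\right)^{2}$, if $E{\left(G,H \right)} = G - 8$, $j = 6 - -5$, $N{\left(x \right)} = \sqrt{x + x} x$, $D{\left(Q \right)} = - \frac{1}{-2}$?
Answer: $9$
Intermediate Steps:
$D{\left(Q \right)} = \frac{1}{2}$ ($D{\left(Q \right)} = \left(-1\right) \left(- \frac{1}{2}\right) = \frac{1}{2}$)
$N{\left(x \right)} = \sqrt{2} x^{\frac{3}{2}}$ ($N{\left(x \right)} = \sqrt{2 x} x = \sqrt{2} \sqrt{x} x = \sqrt{2} x^{\frac{3}{2}}$)
$j = 11$ ($j = 6 + 5 = 11$)
$E{\left(G,H \right)} = -8 + G$
$\left(E{\left(j,N{\left(D{\left(-3 \right)} \right)} \right)} + \left(5 \left(-1\right) - 1\right)\right)^{2} = \left(\left(-8 + 11\right) + \left(5 \left(-1\right) - 1\right)\right)^{2} = \left(3 - 6\right)^{2} = \left(-3\right)^{2} = 9$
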